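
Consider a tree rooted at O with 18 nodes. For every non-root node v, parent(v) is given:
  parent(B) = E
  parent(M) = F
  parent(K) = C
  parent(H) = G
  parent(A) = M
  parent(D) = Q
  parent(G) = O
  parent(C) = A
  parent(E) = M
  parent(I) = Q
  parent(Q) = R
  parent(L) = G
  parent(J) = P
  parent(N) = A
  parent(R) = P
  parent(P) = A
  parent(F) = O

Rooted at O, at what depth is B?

4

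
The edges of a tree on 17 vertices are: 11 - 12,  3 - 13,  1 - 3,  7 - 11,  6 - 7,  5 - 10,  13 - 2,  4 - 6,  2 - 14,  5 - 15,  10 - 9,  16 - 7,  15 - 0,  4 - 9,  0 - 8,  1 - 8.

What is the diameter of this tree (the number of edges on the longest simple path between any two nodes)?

15

A longest path is 14 - 2 - 13 - 3 - 1 - 8 - 0 - 15 - 5 - 10 - 9 - 4 - 6 - 7 - 11 - 12, with 15 edges.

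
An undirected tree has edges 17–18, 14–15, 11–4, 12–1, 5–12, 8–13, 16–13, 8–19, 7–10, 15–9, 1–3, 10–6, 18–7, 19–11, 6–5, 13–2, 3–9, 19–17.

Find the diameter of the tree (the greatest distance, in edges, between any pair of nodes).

Starting from 14, a farthest node is 16 at distance 15.
One longest path: 14 - 15 - 9 - 3 - 1 - 12 - 5 - 6 - 10 - 7 - 18 - 17 - 19 - 8 - 13 - 16.
So the diameter is 15.

15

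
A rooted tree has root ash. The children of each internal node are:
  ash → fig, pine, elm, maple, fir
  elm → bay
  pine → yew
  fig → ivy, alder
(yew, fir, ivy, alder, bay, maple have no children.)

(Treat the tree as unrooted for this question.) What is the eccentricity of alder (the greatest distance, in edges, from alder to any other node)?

4

A farthest node from alder is bay (yew also at distance 4).
The path alder-fig-ash-elm-bay has 4 edges.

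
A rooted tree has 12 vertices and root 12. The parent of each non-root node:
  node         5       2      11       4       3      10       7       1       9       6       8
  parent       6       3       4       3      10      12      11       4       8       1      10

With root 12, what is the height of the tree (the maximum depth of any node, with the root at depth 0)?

The longest root-to-leaf path is 12-10-3-4-1-6-5 (6 edges).

6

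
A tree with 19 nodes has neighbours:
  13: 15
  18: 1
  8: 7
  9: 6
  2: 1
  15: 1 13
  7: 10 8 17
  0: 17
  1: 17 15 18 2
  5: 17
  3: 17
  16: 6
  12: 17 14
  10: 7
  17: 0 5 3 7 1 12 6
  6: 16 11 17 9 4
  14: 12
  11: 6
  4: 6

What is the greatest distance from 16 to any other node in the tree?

5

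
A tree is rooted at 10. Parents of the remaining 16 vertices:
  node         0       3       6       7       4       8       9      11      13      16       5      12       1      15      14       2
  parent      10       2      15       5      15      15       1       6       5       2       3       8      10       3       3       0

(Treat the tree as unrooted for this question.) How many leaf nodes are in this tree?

8

Degree-1 nodes: 4, 7, 9, 11, 12, 13, 14, 16 — 8 of them.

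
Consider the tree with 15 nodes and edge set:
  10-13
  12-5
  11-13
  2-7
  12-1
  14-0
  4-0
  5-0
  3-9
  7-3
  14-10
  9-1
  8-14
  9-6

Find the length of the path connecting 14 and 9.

14–0–5–12–1–9: 5 edges.

5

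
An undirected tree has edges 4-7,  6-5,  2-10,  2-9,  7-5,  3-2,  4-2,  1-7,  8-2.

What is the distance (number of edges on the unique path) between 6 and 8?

5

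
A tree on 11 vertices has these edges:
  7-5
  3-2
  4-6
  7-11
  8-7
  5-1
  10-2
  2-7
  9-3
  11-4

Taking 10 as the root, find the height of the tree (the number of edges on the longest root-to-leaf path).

5

A deepest node is 6, reached by 10–2–7–11–4–6.
That path has 5 edges, so the height is 5.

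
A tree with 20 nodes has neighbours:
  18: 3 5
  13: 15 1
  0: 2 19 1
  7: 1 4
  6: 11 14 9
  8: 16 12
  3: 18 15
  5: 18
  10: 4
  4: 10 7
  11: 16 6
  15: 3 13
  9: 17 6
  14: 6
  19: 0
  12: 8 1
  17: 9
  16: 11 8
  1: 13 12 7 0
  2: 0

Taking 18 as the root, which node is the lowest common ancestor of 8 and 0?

1

Ancestors of 8 (toward the root): 8, 12, 1, 13, 15, 3, 18.
Ancestors of 0: 0, 1, 13, 15, 3, 18.
The deepest node appearing in both lists is 1.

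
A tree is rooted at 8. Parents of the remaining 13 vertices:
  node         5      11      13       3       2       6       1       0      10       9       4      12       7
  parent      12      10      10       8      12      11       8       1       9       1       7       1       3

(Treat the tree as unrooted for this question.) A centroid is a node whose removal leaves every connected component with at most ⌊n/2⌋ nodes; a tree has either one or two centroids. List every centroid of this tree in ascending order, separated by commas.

Removing 1 splits the tree into components of sizes 5, 4, 3, 1; the largest is 5 ≤ ⌊14/2⌋ = 7.
No neighbour of 1 does as well, so 1 is the unique centroid.

1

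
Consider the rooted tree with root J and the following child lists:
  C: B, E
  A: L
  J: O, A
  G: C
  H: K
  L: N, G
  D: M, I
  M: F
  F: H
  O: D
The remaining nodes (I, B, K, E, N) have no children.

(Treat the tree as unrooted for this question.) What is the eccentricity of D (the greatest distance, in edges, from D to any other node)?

7

A farthest node from D is B (E also at distance 7).
The path D-O-J-A-L-G-C-B has 7 edges.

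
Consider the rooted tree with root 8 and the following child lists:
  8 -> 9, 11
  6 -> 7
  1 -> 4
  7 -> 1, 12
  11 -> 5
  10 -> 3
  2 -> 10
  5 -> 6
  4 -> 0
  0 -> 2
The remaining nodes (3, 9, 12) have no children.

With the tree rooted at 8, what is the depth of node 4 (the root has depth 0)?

Path from 8 to 4: 8 → 11 → 5 → 6 → 7 → 1 → 4, which has 6 edges.

6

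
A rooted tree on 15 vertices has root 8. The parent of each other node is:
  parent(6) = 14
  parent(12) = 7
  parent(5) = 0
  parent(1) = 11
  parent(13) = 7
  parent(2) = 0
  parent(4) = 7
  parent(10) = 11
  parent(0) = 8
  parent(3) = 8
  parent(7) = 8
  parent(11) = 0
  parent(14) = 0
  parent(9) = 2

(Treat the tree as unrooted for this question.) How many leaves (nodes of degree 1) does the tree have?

9

Exactly 9 nodes have a single neighbour: 1, 3, 4, 5, 6, 9, 10, 12, 13.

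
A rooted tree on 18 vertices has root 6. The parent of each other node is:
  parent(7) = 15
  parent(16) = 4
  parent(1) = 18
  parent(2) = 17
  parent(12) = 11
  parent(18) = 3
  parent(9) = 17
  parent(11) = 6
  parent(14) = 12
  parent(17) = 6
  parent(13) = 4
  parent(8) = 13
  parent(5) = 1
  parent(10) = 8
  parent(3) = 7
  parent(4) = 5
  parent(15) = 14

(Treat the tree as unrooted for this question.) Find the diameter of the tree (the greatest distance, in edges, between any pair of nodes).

A longest path is 2 - 17 - 6 - 11 - 12 - 14 - 15 - 7 - 3 - 18 - 1 - 5 - 4 - 13 - 8 - 10, with 15 edges.

15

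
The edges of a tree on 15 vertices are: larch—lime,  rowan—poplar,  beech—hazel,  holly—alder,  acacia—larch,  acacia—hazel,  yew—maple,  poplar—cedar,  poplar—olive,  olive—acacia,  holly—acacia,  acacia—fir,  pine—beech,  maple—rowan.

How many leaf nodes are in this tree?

6

Degree-1 nodes: alder, cedar, fir, lime, pine, yew — 6 of them.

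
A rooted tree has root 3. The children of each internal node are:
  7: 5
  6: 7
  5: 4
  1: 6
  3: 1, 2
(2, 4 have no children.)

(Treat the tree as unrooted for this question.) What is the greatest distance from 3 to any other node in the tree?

Distances from 3 peak at 5, attained at 4.
3 – 1 – 6 – 7 – 5 – 4

5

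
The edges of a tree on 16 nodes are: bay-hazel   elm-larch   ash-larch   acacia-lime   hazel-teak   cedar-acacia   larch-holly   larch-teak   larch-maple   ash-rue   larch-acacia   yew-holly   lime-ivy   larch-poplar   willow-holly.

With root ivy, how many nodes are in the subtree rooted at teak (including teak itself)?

The subtree rooted at teak contains: teak, hazel, bay — 3 nodes.

3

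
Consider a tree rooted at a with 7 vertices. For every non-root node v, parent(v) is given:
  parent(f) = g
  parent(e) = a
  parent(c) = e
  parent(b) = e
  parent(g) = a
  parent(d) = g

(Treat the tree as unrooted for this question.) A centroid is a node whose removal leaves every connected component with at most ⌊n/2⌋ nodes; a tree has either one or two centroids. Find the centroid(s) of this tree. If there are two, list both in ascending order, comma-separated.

Removing a splits the tree into components of sizes 3, 3; the largest is 3 ≤ ⌊7/2⌋ = 3.
Every other node leaves some component of size > 3, so the centroid is unique.

a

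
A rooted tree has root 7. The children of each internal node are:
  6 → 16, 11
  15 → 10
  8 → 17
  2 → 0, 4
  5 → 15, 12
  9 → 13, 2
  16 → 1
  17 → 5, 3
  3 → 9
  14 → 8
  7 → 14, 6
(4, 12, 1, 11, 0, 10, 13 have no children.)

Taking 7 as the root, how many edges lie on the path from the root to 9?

5

7 – 14 – 8 – 17 – 3 – 9 — 5 edges.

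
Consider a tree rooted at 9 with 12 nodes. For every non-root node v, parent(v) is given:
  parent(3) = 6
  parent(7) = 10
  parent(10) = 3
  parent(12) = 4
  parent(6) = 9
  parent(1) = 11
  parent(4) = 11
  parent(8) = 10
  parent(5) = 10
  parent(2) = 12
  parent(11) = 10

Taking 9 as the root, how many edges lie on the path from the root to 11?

4

Climbing from 11 to the root: 11–10–3–6–9. That's 4 steps.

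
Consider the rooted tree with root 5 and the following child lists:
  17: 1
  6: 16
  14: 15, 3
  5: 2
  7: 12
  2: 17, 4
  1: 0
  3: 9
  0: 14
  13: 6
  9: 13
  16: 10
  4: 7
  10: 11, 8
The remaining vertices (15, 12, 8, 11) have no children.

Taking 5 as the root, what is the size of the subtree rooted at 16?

Descendants of 16 (including itself): 16, 10, 11, 8. That's 4.

4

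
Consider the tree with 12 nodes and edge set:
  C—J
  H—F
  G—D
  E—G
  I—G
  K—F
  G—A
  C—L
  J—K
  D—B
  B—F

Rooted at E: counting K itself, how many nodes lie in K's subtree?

The subtree rooted at K contains: K, J, C, L — 4 nodes.

4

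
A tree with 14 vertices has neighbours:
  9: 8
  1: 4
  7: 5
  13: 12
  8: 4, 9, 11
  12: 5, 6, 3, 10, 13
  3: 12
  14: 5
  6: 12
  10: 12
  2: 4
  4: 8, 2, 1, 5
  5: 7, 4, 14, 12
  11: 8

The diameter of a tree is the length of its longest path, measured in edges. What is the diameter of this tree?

5

Starting from 9, a farthest node is 10 at distance 5.
One longest path: 9 – 8 – 4 – 5 – 12 – 10.
So the diameter is 5.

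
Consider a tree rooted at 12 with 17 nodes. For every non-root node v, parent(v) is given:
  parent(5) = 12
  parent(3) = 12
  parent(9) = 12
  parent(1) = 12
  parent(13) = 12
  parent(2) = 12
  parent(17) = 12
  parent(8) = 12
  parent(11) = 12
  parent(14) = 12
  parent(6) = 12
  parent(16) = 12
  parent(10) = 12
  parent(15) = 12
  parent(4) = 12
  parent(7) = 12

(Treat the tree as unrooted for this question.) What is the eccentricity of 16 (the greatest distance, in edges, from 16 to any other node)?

2

A farthest node from 16 is 7 (4, 2, 13, 15, 3, 1, 10, 6, 5, 17, 9, 8, 14, 11 also at distance 2).
The path 16–12–7 has 2 edges.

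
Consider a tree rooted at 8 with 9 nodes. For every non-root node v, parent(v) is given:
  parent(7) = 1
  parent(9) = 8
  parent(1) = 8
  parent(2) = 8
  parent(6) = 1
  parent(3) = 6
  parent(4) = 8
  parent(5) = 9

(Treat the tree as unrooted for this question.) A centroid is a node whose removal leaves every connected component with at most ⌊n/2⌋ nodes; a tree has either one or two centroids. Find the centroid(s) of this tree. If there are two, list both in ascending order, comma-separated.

8

Removing 8 splits the tree into components of sizes 4, 2, 1, 1; the largest is 4 ≤ ⌊9/2⌋ = 4.
No neighbour of 8 does as well, so 8 is the unique centroid.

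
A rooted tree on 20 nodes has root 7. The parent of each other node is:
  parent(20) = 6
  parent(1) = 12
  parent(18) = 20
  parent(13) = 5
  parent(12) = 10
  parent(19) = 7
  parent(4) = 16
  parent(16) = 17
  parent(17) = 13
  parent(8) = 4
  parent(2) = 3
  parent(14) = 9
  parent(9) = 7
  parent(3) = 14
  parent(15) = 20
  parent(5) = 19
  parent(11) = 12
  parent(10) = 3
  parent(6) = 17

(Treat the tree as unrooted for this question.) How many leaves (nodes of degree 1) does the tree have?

6

The leaves are 1, 2, 8, 11, 15, 18.
That is 6 leaves.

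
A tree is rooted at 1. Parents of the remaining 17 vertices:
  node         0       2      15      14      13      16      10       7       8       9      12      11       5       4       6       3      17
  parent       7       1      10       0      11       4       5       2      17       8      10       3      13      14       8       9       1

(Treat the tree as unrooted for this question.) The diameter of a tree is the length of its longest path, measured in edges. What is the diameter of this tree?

15

Starting from 16, a farthest node is 12 at distance 15.
One longest path: 16 – 4 – 14 – 0 – 7 – 2 – 1 – 17 – 8 – 9 – 3 – 11 – 13 – 5 – 10 – 12.
So the diameter is 15.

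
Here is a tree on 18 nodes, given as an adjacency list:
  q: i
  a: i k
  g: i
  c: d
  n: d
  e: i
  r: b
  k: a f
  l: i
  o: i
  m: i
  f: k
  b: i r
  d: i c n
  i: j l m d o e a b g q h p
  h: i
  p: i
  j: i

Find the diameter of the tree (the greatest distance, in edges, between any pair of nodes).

5

A longest path is f–k–a–i–b–r, with 5 edges.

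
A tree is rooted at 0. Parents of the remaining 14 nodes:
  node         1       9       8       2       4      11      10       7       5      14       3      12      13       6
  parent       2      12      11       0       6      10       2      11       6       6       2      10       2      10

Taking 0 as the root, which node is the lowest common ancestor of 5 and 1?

2

Ancestors of 5 (toward the root): 5, 6, 10, 2, 0.
Ancestors of 1: 1, 2, 0.
The deepest node appearing in both lists is 2.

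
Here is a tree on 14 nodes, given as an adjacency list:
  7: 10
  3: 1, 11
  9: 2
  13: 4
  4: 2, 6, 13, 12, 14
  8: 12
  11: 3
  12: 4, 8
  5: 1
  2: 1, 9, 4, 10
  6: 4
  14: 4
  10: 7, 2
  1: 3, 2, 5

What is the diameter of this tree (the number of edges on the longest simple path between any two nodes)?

BFS from 8 reaches 11 last, at distance 6; BFS from 11 confirms no node is farther.
Path: 8 – 12 – 4 – 2 – 1 – 3 – 11.

6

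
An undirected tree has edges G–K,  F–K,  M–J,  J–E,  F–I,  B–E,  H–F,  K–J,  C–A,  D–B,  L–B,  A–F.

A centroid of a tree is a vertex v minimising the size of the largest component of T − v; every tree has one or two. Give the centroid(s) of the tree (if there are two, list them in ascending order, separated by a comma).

Removing K splits the tree into components of sizes 6, 5, 1; the largest is 6 ≤ ⌊13/2⌋ = 6.
No neighbour of K does as well, so K is the unique centroid.

K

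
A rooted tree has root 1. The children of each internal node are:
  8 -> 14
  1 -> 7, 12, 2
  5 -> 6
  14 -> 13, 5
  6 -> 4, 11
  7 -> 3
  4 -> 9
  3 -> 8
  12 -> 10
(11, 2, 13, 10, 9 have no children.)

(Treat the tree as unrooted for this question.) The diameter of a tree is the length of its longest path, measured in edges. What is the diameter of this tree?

BFS from 10 reaches 9 last, at distance 10; BFS from 9 confirms no node is farther.
Path: 10 - 12 - 1 - 7 - 3 - 8 - 14 - 5 - 6 - 4 - 9.

10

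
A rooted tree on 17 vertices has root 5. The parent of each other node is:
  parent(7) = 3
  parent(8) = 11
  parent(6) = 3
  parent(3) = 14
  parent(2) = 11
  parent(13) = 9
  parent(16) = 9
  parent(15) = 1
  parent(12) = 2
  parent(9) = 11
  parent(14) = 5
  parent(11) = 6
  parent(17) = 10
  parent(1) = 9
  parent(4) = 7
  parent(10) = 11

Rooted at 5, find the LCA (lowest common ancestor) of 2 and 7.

2's ancestor chain is 2, 11, 6, 3, 14, 5 and 7's is 7, 3, 14, 5; they first meet at 3.

3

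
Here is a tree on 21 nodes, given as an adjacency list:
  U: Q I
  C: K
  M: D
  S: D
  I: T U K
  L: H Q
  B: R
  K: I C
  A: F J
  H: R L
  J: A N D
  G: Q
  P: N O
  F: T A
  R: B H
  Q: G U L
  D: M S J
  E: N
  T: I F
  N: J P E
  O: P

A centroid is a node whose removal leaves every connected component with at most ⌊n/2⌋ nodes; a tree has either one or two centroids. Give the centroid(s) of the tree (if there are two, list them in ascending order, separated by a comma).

Removing T splits the tree into components of sizes 10, 10; the largest is 10 ≤ ⌊21/2⌋ = 10.
Every other node leaves some component of size > 10, so the centroid is unique.

T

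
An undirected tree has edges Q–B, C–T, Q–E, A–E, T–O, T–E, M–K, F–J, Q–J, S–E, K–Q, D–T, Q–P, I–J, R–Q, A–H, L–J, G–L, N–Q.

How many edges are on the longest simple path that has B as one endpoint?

4

The node farthest from B is D (H, C, O, G also at distance 4), via B-Q-E-T-D — 4 edges.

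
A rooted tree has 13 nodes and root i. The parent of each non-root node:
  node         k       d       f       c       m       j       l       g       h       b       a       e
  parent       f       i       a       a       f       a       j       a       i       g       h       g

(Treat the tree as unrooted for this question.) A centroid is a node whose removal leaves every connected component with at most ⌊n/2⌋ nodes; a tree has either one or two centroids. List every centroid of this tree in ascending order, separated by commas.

If a is removed the pieces have sizes 3, 3, 3, 2, 1, all ≤ ⌊13/2⌋ = 6.
Every other node leaves some component of size > 6, so the centroid is unique.

a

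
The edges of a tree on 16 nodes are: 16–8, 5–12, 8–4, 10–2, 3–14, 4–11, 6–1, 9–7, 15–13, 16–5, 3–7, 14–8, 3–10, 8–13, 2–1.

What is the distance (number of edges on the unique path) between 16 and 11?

3

16–8–4–11: 3 edges.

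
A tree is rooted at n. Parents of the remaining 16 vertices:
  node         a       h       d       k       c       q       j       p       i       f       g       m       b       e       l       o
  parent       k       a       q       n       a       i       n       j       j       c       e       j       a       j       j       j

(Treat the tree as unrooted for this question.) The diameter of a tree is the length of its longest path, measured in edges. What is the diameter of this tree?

A longest path is f - c - a - k - n - j - i - q - d, with 8 edges.

8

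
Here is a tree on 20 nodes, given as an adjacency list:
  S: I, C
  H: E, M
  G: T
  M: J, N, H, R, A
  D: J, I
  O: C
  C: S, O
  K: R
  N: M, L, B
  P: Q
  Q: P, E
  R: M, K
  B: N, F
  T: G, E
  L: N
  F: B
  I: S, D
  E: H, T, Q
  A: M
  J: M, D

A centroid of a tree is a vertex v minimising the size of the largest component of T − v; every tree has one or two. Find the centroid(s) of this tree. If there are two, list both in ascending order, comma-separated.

Removing M splits the tree into components of sizes 6, 6, 4, 2, 1; the largest is 6 ≤ ⌊20/2⌋ = 10.
Every other node leaves some component of size > 10, so the centroid is unique.

M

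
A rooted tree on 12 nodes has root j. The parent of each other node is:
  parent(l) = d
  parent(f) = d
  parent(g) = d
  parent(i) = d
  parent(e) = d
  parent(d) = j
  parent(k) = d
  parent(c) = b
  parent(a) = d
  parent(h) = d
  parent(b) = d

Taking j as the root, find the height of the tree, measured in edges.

3

A deepest node is c, reached by j-d-b-c.
That path has 3 edges, so the height is 3.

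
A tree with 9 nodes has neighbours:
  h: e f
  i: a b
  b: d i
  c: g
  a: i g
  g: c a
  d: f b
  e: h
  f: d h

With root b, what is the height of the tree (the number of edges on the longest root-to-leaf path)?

4

c sits deepest: b-i-a-g-c — 4 edges from the root.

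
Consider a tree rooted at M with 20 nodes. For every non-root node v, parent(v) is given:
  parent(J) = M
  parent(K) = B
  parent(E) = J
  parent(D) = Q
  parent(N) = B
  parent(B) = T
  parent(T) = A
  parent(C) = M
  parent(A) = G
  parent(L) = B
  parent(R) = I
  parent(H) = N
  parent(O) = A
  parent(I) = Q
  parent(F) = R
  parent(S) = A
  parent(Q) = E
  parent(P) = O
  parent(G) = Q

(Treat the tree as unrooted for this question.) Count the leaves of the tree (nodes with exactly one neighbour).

8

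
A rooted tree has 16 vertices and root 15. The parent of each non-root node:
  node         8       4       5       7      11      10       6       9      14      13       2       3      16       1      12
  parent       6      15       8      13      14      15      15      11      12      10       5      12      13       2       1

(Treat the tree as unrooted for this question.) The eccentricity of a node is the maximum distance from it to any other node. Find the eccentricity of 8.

A farthest node from 8 is 9.
The path 8-5-2-1-12-14-11-9 has 7 edges.

7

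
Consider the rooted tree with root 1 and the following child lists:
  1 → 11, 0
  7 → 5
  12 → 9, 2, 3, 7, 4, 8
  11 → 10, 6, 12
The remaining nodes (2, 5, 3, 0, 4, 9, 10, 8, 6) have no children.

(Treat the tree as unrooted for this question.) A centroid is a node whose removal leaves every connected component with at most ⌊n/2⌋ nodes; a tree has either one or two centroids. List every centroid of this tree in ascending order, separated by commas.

If 12 is removed the pieces have sizes 5, 2, 1, 1, 1, 1, 1, all ≤ ⌊13/2⌋ = 6.
Every other node leaves some component of size > 6, so the centroid is unique.

12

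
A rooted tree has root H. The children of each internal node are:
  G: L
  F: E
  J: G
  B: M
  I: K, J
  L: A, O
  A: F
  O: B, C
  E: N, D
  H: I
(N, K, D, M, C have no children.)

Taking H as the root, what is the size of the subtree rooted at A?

A's subtree: {A, F, E, N, D}, size 5.

5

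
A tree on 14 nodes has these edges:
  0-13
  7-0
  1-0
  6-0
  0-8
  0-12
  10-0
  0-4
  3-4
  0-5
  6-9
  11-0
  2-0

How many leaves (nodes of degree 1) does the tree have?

Degree-1 nodes: 1, 2, 3, 5, 7, 8, 9, 10, 11, 12, 13 — 11 of them.

11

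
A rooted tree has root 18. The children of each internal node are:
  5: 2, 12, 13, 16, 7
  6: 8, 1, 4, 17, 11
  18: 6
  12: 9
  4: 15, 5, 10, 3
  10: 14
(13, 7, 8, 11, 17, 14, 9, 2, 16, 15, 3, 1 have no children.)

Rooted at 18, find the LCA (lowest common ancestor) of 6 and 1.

6's ancestor chain is 6, 18 and 1's is 1, 6, 18; they first meet at 6.

6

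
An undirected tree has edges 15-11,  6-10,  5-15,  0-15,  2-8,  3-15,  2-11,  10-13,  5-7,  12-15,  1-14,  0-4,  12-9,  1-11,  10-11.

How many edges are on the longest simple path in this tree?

5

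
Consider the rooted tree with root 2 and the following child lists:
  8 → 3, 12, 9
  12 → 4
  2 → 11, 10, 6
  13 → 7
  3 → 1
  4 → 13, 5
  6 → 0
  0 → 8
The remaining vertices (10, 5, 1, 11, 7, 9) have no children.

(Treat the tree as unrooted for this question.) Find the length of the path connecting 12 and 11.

12 – 8 – 0 – 6 – 2 – 11: 5 edges.

5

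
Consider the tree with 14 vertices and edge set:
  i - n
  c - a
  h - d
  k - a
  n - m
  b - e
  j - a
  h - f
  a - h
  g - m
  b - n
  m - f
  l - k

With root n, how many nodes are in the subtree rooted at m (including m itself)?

The subtree rooted at m contains: m, f, g, h, d, a, c, k, j, l — 10 nodes.

10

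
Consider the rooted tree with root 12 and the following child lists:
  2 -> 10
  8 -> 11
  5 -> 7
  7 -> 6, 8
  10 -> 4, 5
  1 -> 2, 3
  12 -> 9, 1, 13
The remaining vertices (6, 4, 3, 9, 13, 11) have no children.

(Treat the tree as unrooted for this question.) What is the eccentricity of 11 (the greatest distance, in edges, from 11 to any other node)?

Distances from 11 peak at 8, attained at 9 (13 also at distance 8).
11–8–7–5–10–2–1–12–9

8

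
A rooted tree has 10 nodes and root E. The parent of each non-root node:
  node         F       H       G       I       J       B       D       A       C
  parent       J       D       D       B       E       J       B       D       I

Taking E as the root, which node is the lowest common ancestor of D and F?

J

D's ancestor chain is D, B, J, E and F's is F, J, E; they first meet at J.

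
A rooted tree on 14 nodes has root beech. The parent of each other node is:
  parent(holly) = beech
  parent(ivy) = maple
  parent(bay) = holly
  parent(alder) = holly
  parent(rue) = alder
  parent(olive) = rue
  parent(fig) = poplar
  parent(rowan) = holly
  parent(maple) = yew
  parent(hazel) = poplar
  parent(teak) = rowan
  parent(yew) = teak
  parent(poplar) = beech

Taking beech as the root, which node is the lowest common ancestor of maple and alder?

Ancestors of maple (toward the root): maple, yew, teak, rowan, holly, beech.
Ancestors of alder: alder, holly, beech.
The deepest node appearing in both lists is holly.

holly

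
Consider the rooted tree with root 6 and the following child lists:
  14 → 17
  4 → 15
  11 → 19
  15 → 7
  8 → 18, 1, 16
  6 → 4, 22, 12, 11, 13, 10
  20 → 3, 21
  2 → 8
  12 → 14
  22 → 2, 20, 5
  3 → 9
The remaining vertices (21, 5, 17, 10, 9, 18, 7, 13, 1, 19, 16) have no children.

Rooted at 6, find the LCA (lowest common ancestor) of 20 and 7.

6

Path 20→root: 20 22 6; path 7→root: 7 15 4 6.
First common node: 6.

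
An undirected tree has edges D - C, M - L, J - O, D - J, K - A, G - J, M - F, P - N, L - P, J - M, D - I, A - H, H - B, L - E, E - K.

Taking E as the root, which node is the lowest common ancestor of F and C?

F's ancestor chain is F, M, L, E and C's is C, D, J, M, L, E; they first meet at M.

M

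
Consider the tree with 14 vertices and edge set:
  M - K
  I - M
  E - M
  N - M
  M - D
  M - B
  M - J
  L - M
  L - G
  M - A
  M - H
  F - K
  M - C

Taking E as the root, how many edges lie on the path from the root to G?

Path from E to G: E – M – L – G, which has 3 edges.

3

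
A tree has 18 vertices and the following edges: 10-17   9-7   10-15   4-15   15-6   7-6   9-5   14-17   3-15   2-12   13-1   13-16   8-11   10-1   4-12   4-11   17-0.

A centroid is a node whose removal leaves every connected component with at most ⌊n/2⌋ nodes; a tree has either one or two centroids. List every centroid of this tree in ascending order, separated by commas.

Removing 15 splits the tree into components of sizes 7, 5, 4, 1; the largest is 7 ≤ ⌊18/2⌋ = 9.
Every other node leaves some component of size > 9, so the centroid is unique.

15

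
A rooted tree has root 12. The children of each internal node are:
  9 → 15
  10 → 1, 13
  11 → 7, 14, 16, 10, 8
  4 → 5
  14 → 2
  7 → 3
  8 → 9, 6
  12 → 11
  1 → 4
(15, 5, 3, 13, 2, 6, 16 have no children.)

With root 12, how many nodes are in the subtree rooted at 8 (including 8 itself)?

The subtree rooted at 8 contains: 8, 6, 9, 15 — 4 nodes.

4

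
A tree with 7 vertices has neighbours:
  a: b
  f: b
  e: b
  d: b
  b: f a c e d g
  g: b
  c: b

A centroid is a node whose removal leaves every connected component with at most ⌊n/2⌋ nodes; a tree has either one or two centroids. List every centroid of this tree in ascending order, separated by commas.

Removing b splits the tree into components of sizes 1, 1, 1, 1, 1, 1; the largest is 1 ≤ ⌊7/2⌋ = 3.
Every other node leaves some component of size > 3, so the centroid is unique.

b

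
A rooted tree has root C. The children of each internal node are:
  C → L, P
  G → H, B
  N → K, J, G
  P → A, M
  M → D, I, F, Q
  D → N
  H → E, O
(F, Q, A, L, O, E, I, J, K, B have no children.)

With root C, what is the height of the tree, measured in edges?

7

E sits deepest: C–P–M–D–N–G–H–E — 7 edges from the root.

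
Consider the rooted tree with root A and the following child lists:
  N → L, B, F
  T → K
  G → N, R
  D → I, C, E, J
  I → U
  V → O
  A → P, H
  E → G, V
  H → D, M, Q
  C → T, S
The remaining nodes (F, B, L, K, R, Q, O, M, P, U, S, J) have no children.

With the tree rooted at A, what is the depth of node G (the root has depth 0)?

4

Path from A to G: A → H → D → E → G, which has 4 edges.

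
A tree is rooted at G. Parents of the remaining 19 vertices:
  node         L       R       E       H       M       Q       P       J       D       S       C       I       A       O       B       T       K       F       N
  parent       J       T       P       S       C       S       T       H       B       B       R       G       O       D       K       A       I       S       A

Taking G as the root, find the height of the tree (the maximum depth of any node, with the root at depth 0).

10

A deepest node is M, reached by G-I-K-B-D-O-A-T-R-C-M.
That path has 10 edges, so the height is 10.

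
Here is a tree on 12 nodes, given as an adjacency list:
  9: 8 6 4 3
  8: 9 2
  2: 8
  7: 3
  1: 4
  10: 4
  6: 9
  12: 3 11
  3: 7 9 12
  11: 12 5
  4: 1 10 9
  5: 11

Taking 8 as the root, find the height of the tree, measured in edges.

5

A deepest node is 5, reached by 8–9–3–12–11–5.
That path has 5 edges, so the height is 5.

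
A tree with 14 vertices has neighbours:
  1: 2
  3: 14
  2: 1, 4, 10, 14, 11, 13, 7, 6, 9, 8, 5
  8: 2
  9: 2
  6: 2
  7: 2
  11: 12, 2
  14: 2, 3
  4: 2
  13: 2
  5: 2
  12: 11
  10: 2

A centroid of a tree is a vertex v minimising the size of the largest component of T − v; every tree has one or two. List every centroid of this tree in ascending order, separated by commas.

2

Delete 2: the remaining components have sizes 2, 2, 1, 1, 1, 1, 1, 1, 1, 1, 1. Max 2 ≤ 7, so 2 is a centroid.
Every other node leaves some component of size > 7, so the centroid is unique.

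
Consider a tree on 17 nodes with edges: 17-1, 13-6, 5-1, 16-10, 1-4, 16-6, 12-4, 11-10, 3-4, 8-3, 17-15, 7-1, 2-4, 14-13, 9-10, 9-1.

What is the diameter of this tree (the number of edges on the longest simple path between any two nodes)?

Starting from 14, a farthest node is 8 at distance 9.
One longest path: 14–13–6–16–10–9–1–4–3–8.
So the diameter is 9.

9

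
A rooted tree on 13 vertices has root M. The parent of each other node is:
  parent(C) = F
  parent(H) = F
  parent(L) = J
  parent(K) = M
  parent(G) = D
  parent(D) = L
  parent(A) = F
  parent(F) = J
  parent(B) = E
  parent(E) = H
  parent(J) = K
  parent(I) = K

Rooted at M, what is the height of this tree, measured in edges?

6

A deepest node is B, reached by M-K-J-F-H-E-B.
That path has 6 edges, so the height is 6.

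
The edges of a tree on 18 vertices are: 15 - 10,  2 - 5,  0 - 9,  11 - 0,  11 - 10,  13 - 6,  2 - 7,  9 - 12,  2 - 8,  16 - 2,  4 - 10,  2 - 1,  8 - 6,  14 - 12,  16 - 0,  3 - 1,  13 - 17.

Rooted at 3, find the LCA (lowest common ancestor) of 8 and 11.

2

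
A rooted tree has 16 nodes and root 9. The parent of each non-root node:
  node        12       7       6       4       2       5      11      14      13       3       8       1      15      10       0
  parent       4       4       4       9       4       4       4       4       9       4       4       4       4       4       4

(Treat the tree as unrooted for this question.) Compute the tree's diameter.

3

Starting from 13, a farthest node is 5 at distance 3.
One longest path: 13–9–4–5.
So the diameter is 3.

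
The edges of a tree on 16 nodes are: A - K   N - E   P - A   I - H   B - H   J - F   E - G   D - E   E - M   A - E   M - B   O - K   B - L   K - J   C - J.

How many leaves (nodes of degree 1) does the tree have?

The leaves are C, D, F, G, I, L, N, O, P.
That is 9 leaves.

9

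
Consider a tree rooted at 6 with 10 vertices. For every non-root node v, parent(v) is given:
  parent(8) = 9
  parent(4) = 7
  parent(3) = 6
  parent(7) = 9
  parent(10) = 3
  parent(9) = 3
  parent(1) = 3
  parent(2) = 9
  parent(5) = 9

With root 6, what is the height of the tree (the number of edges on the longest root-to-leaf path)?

A deepest node is 4, reached by 6 → 3 → 9 → 7 → 4.
That path has 4 edges, so the height is 4.

4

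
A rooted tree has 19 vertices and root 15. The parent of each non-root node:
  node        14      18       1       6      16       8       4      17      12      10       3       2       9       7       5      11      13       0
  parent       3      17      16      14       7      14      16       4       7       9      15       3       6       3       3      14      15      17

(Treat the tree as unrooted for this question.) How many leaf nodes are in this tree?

Exactly 10 nodes have a single neighbour: 0, 1, 2, 5, 8, 10, 11, 12, 13, 18.

10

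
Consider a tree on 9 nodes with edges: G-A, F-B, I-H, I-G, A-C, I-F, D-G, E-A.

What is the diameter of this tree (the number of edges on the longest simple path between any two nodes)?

5

BFS from B reaches C last, at distance 5; BFS from C confirms no node is farther.
Path: B – F – I – G – A – C.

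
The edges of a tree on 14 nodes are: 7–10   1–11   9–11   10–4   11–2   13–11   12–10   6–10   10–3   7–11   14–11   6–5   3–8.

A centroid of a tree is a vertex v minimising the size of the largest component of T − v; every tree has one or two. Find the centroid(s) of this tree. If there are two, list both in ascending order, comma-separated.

Delete 10: the remaining components have sizes 7, 2, 2, 1, 1. Max 7 ≤ 7, so 10 is a centroid.
Its neighbour 7 also leaves a largest component of size 7, so both are centroids.

7, 10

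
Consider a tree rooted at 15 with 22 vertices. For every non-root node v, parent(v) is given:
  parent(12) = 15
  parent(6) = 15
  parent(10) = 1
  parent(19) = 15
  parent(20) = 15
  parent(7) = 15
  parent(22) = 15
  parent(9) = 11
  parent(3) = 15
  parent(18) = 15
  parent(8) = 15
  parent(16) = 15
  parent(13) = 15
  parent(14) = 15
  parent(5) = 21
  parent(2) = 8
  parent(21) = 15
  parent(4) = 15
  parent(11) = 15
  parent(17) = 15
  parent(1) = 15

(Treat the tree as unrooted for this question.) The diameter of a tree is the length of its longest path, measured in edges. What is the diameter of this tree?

4

A longest path is 10-1-15-8-2, with 4 edges.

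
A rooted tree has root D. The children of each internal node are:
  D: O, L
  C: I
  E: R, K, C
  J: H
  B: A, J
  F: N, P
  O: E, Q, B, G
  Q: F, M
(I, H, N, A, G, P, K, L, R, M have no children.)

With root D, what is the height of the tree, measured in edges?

4

The longest root-to-leaf path is D – O – B – J – H (4 edges).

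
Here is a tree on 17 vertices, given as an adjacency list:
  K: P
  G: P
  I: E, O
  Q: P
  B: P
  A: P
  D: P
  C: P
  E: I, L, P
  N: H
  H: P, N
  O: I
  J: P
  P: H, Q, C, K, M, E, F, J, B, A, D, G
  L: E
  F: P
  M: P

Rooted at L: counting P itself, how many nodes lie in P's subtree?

13

Descendants of P (including itself): P, Q, J, G, K, D, M, F, H, A, B, C, N. That's 13.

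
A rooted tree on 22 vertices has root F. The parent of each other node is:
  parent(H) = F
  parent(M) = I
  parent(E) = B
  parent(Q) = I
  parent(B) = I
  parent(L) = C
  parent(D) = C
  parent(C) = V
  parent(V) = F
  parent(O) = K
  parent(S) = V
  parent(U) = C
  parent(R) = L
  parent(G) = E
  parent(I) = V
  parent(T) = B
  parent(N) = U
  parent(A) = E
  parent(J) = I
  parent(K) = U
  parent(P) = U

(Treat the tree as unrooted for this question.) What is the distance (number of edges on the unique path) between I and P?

4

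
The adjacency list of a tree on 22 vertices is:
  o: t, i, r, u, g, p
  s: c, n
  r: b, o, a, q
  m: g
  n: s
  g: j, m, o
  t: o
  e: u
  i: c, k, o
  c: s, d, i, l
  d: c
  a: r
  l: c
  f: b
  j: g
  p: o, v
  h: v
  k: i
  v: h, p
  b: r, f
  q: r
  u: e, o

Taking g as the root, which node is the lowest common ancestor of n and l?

Path n→root: n s c i o g; path l→root: l c i o g.
First common node: c.

c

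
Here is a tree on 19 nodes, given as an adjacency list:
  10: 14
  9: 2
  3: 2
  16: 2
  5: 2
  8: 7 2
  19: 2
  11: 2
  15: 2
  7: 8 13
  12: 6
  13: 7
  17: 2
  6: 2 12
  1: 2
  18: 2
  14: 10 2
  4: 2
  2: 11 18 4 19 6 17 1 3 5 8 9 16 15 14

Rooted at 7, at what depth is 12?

4

7–8–2–6–12 — 4 edges.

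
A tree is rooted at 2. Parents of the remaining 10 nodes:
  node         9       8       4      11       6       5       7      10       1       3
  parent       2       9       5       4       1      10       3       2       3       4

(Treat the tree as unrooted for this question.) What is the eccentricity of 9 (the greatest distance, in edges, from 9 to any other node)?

7

Distances from 9 peak at 7, attained at 6.
9 – 2 – 10 – 5 – 4 – 3 – 1 – 6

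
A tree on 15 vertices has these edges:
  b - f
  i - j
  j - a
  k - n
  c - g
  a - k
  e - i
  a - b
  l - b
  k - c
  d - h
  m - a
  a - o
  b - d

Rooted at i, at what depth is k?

3

i → j → a → k — 3 edges.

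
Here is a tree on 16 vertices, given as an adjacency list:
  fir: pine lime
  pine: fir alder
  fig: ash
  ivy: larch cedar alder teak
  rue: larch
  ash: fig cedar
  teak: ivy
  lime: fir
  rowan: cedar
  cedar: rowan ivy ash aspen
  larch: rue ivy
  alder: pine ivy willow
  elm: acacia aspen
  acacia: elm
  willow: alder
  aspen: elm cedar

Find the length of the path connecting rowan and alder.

3

rowan - cedar - ivy - alder: 3 edges.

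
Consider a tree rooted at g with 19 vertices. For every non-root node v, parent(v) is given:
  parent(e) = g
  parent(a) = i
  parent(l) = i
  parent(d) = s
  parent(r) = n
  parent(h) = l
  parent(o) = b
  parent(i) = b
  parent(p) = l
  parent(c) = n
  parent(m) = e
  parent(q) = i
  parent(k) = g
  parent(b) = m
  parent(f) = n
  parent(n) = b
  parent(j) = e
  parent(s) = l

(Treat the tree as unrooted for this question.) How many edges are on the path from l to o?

3

The path is l – i – b – o, which has 3 edges.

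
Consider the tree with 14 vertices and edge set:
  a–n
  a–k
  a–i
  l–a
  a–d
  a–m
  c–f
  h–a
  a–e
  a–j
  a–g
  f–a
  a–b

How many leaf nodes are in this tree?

12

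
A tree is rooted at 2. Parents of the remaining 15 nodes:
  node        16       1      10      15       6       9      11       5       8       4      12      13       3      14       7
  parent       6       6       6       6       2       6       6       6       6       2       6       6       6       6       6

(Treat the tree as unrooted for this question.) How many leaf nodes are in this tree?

14

The leaves are 1, 3, 4, 5, 7, 8, 9, 10, 11, 12, 13, 14, 15, 16.
That is 14 leaves.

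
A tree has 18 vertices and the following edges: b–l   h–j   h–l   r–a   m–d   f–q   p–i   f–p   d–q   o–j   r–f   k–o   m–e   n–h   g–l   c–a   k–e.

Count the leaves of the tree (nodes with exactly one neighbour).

5

Exactly 5 nodes have a single neighbour: b, c, g, i, n.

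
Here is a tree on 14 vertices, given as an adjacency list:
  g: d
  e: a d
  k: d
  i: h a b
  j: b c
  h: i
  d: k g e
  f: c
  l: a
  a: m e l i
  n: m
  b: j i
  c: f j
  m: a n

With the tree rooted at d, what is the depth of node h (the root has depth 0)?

4

d – e – a – i – h — 4 edges.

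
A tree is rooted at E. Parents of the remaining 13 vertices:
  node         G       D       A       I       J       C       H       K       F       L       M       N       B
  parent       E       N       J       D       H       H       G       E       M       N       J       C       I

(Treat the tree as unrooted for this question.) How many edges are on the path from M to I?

The path is M - J - H - C - N - D - I, which has 6 edges.

6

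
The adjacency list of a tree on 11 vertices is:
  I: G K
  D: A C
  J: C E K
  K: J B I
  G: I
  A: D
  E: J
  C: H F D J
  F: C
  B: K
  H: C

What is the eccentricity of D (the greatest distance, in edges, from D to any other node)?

5

A farthest node from D is G.
The path D-C-J-K-I-G has 5 edges.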